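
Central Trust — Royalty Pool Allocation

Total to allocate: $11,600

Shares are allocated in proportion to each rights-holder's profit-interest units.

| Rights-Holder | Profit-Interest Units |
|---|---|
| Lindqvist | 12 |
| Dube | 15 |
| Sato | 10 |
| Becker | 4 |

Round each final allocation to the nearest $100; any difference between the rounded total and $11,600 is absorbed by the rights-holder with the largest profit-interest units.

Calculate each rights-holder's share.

Profit-interest units total: 41.
Raw shares: Lindqvist 12/41 × $11,600 = 3,395.12; Dube 15/41 × $11,600 = 4,243.90; Sato 10/41 × $11,600 = 2,829.27; Becker 4/41 × $11,600 = 1,131.71.
At nearest $100: Lindqvist $3,400; Dube $4,200; Sato $2,800; Becker $1,100. Sum = $11,500.
Difference $11,600 − $11,500 = +$100 applied to largest profit-interest units (Dube): Dube becomes $4,300.

Lindqvist: $3,400 · Dube: $4,300 · Sato: $2,800 · Becker: $1,100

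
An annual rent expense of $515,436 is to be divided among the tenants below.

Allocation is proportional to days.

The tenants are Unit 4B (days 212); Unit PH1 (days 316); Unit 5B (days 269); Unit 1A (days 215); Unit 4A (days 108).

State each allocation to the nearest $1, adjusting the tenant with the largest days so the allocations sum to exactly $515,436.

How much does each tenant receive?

Unit 4B: $97,565 · Unit PH1: $145,426 · Unit 5B: $123,797 · Unit 1A: $98,945 · Unit 4A: $49,703

Sum of days: 1,120.
Pro-rata amounts: Unit 4B 212/1,120 × $515,436 = 97,564.67; Unit PH1 316/1,120 × $515,436 = 145,426.59; Unit 5B 269/1,120 × $515,436 = 123,796.68; Unit 1A 215/1,120 × $515,436 = 98,945.30; Unit 4A 108/1,120 × $515,436 = 49,702.76.
At nearest $1: Unit 4B $97,565; Unit PH1 $145,427; Unit 5B $123,797; Unit 1A $98,945; Unit 4A $49,703. Sum = $515,437.
Difference $515,436 − $515,437 = −$1 applied to largest days (Unit PH1): Unit PH1 becomes $145,426.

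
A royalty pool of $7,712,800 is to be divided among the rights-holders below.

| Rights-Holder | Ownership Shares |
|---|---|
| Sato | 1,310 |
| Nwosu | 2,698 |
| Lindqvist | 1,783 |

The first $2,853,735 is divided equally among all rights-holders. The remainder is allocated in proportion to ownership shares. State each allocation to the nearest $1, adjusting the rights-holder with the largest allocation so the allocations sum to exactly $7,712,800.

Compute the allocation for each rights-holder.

Sato: $2,050,429 · Nwosu: $3,215,061 · Lindqvist: $2,447,310

Equal tier: $2,853,735 ÷ 3 = $951,245 apiece.
Remainder $4,859,065 by ownership shares (total 5,791): Sato 1,099,184.10 → $1,099,184; Nwosu 2,263,815.81 → $2,263,816; Lindqvist 1,496,065.08 → $1,496,065.
Totals: Sato $951,245 + $1,099,184 = $2,050,429; Nwosu $951,245 + $2,263,816 = $3,215,061; Lindqvist $951,245 + $1,496,065 = $2,447,310.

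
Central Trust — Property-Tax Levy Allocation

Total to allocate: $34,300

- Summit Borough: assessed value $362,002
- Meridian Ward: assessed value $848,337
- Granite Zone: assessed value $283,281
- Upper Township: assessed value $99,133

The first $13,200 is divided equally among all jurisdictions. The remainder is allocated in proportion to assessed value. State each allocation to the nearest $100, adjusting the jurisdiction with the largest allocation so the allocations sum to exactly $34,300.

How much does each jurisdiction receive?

$13,200 shared equally gives $3,300 per jurisdiction.
Remainder $21,100 by assessed value (total 1,592,753): Summit Borough 4,795.62 → $4,800; Meridian Ward 11,238.35 → $11,200; Granite Zone 3,752.77 → $3,800; Upper Township 1,313.26 → $1,300.
Totals: Summit Borough $3,300 + $4,800 = $8,100; Meridian Ward $3,300 + $11,200 = $14,500; Granite Zone $3,300 + $3,800 = $7,100; Upper Township $3,300 + $1,300 = $4,600.

Summit Borough: $8,100 | Meridian Ward: $14,500 | Granite Zone: $7,100 | Upper Township: $4,600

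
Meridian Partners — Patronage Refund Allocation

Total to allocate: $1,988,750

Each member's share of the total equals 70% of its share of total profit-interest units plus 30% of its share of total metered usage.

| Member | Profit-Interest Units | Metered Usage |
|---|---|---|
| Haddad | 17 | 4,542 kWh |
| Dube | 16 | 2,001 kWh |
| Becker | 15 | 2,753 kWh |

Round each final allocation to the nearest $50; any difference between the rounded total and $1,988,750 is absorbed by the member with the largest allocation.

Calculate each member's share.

Totals — profit-interest units 48, metered usage 9,296.
Blended shares (70% profit-interest units + 30% metered usage): Haddad 0.3945; Dube 0.2979; Becker 0.3076.
Proportional shares: Haddad 784,553.60; Dube 592,467.51; Becker 611,728.89.
After rounding ($50): Haddad $784,550; Dube $592,450; Becker $611,750. Sum = $1,988,750.
No rounding difference to absorb.

Haddad: $784,550 | Dube: $592,450 | Becker: $611,750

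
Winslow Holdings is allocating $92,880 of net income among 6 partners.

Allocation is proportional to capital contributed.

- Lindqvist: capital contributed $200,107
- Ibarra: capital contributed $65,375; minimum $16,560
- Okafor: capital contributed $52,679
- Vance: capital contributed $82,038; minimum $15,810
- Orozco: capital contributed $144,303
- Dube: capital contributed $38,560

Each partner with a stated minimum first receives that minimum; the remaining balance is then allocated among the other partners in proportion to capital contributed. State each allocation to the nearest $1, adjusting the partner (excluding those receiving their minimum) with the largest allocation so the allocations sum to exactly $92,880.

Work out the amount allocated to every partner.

Lindqvist: $27,794 · Ibarra: $16,560 · Okafor: $7,317 · Vance: $15,810 · Orozco: $20,043 · Dube: $5,356

Guaranteed amounts: Ibarra $16,560; Vance $15,810. Balance $60,510.
Balance split over remaining capital contributed 435,649: Lindqvist 27,794.11 → $27,794; Okafor 7,316.91 → $7,317; Orozco 20,043.14 → $20,043; Dube 5,355.84 → $5,356.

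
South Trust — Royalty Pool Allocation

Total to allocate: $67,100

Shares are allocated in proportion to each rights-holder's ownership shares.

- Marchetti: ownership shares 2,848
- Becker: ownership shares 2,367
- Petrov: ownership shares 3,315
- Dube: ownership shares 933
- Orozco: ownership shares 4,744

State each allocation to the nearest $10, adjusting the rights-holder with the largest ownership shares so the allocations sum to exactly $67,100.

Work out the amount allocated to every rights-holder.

Ownership shares total: 2,848 + 2,367 + 3,315 + 933 + 4,744 = 14,207.
Unrounded shares: Marchetti 13,451.17; Becker 11,179.40; Petrov 15,656.82; Dube 4,406.58; Orozco 22,406.03.
After rounding ($10): Marchetti $13,450; Becker $11,180; Petrov $15,660; Dube $4,410; Orozco $22,410. Sum = $67,110.
Difference $67,100 − $67,110 = −$10 applied to largest ownership shares (Orozco): Orozco becomes $22,400.

Marchetti: $13,450 | Becker: $11,180 | Petrov: $15,660 | Dube: $4,410 | Orozco: $22,400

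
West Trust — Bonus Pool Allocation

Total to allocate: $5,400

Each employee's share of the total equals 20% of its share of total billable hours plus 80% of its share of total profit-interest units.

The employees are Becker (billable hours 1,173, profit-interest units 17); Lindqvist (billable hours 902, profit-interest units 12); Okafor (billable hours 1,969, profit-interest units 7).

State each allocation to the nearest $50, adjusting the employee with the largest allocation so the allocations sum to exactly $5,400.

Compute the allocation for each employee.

Billable hours total 4,044; profit-interest units total 36.
Blended shares (20% billable hours + 80% profit-interest units): Becker 0.4358; Lindqvist 0.3113; Okafor 0.2529.
Proportional shares: Becker 2,353.26; Lindqvist 1,680.89; Okafor 1,365.85.
After rounding ($50): Becker $2,350; Lindqvist $1,700; Okafor $1,350. Sum = $5,400.
Rounded total matches; no reconciliation needed.

Becker: $2,350 | Lindqvist: $1,700 | Okafor: $1,350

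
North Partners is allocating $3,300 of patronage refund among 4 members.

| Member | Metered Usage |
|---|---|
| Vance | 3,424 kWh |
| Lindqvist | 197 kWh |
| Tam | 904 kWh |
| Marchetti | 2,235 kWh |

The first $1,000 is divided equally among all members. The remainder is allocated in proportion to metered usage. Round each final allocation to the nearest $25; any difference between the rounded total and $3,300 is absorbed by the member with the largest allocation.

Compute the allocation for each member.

$1,000 shared equally gives $250 per member.
Remainder $2,300 by metered usage (total 6,760): Vance 1,164.97 → $1,175; Lindqvist 67.03 → $75; Tam 307.57 → $300; Marchetti 760.43 → $750.
Totals: Vance $250 + $1,175 = $1,425; Lindqvist $250 + $75 = $325; Tam $250 + $300 = $550; Marchetti $250 + $750 = $1,000.

Vance: $1,425 | Lindqvist: $325 | Tam: $550 | Marchetti: $1,000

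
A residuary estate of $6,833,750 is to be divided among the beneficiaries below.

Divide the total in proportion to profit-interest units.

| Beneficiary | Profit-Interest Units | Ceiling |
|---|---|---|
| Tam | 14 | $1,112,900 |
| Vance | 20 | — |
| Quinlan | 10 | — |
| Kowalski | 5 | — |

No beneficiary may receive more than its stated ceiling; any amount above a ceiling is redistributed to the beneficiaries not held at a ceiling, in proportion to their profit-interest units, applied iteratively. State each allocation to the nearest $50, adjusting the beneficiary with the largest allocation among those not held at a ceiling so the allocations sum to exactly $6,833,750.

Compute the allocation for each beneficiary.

Tam: $1,112,900 · Vance: $3,269,050 · Quinlan: $1,634,550 · Kowalski: $817,250

Combined profit-interest units = 49.
Proportional shares (ignoring caps): Tam 1,952,500.00; Vance 2,789,285.71; Quinlan 1,394,642.86; Kowalski 697,321.43.
Cap binds for Tam ($1,112,900); residual $5,720,850 reallocated over remaining profit-interest units 35.
Remaining shares: Vance 3,269,057.14 → $3,269,050; Quinlan 1,634,528.57 → $1,634,550; Kowalski 817,264.29 → $817,250.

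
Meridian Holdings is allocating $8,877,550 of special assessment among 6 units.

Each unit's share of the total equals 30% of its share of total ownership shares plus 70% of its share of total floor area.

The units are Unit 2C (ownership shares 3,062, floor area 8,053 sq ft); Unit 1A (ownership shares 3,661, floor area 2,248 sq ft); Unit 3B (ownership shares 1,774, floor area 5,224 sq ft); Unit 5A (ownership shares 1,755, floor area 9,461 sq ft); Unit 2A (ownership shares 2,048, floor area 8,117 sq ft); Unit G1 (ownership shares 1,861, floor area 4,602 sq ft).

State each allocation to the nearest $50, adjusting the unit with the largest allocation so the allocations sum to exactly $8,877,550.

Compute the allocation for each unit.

Ownership shares total 14,161; floor area total 37,705.
Composite weights (30% ownership shares + 70% floor area): Unit 2C 0.2144; Unit 1A 0.1193; Unit 3B 0.1346; Unit 5A 0.2128; Unit 2A 0.1941; Unit G1 0.1249.
Raw shares: Unit 2C 1,903,112.98; Unit 1A 1,059,026.02; Unit 3B 1,194,621.51; Unit 5A 1,889,362.07; Unit 2A 1,722,957.64; Unit G1 1,108,469.77.
Rounded to nearest $50: Unit 2C $1,903,100; Unit 1A $1,059,050; Unit 3B $1,194,600; Unit 5A $1,889,350; Unit 2A $1,722,950; Unit G1 $1,108,450. Sum = $8,877,500.
Difference $8,877,550 − $8,877,500 = +$50 applied to largest allocation (Unit 2C): Unit 2C becomes $1,903,150.

Unit 2C: $1,903,150; Unit 1A: $1,059,050; Unit 3B: $1,194,600; Unit 5A: $1,889,350; Unit 2A: $1,722,950; Unit G1: $1,108,450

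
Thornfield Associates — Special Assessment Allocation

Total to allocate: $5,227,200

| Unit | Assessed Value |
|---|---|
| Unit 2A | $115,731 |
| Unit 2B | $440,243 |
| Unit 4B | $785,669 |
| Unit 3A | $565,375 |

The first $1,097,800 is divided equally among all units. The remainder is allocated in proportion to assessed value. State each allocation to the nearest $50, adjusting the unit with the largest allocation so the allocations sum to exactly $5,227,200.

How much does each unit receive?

Unit 2A: $525,050; Unit 2B: $1,227,750; Unit 4B: $1,975,700; Unit 3A: $1,498,700

Equal tier: $1,097,800 ÷ 4 = $274,450 apiece.
Remainder $4,129,400 by assessed value (total 1,907,018): Unit 2A 250,600.46 → $250,600; Unit 2B 953,289.08 → $953,300; Unit 4B 1,701,264.26 → $1,701,250; Unit 3A 1,224,246.19 → $1,224,250.
Totals: Unit 2A $274,450 + $250,600 = $525,050; Unit 2B $274,450 + $953,300 = $1,227,750; Unit 4B $274,450 + $1,701,250 = $1,975,700; Unit 3A $274,450 + $1,224,250 = $1,498,700.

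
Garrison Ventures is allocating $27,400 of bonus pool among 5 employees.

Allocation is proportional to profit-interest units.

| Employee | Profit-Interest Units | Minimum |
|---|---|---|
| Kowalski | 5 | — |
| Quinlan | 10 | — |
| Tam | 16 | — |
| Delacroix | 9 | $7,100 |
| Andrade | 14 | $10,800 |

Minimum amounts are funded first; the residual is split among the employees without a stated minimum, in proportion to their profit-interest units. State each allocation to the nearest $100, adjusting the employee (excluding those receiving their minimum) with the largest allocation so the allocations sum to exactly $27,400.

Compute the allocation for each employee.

Guaranteed amounts: Delacroix $7,100; Andrade $10,800. Residual $9,500.
Residual split over remaining profit-interest units 31: Kowalski 1,532.26 → $1,500; Quinlan 3,064.52 → $3,100; Tam 4,903.23 → $4,900.

Kowalski: $1,500 · Quinlan: $3,100 · Tam: $4,900 · Delacroix: $7,100 · Andrade: $10,800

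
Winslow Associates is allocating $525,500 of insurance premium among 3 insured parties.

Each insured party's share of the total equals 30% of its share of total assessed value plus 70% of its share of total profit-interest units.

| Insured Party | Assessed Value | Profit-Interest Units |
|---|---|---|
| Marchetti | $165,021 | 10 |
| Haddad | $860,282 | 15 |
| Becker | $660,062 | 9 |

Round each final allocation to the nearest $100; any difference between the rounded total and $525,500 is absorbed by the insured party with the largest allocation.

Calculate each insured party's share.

Marchetti: $123,600 · Haddad: $242,800 · Becker: $159,100

Totals — assessed value 1,685,365, profit-interest units 34.
Blended shares (30% assessed value + 70% profit-interest units): Marchetti 0.2353; Haddad 0.4620; Becker 0.3028.
Unrounded shares: Marchetti 123,627.33; Haddad 242,758.03; Becker 159,114.63.
Rounded to nearest $100: Marchetti $123,600; Haddad $242,800; Becker $159,100. Sum = $525,500.
Rounded total matches; no reconciliation needed.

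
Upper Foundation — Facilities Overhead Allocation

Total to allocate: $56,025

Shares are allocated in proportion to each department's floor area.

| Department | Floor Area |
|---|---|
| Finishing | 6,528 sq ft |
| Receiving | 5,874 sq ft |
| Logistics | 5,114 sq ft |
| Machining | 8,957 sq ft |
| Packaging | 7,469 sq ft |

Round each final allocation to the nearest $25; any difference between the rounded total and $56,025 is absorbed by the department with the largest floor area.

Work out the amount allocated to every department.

Combined floor area = 6,528 + 5,874 + 5,114 + 8,957 + 7,469 = 33,942.
Raw shares: Finishing 10,775.18; Receiving 9,695.68; Logistics 8,441.22; Machining 14,784.51; Packaging 12,328.41.
After rounding ($25): Finishing $10,775; Receiving $9,700; Logistics $8,450; Machining $14,775; Packaging $12,325. Sum = $56,025.
No rounding difference to absorb.

Finishing: $10,775 | Receiving: $9,700 | Logistics: $8,450 | Machining: $14,775 | Packaging: $12,325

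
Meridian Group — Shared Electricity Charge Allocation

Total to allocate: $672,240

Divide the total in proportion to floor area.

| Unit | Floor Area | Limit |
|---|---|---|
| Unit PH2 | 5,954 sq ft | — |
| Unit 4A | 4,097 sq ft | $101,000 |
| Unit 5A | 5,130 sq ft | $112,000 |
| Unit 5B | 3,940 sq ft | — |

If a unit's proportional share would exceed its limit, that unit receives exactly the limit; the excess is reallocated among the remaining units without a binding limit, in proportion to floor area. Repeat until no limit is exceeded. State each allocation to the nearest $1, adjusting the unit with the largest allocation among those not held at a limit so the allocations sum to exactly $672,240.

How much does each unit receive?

Total floor area = 19,121.
Unconstrained shares: Unit PH2 209,325.71; Unit 4A 144,038.87; Unit 5A 180,356.22; Unit 5B 138,519.20.
Held at cap: Unit 4A ($101,000), Unit 5A ($112,000); residual $459,240 reallocated over remaining floor area 9,894.
Redistributed shares: Unit PH2 276,360.92 → $276,361; Unit 5B 182,879.08 → $182,879.

Unit PH2: $276,361; Unit 4A: $101,000; Unit 5A: $112,000; Unit 5B: $182,879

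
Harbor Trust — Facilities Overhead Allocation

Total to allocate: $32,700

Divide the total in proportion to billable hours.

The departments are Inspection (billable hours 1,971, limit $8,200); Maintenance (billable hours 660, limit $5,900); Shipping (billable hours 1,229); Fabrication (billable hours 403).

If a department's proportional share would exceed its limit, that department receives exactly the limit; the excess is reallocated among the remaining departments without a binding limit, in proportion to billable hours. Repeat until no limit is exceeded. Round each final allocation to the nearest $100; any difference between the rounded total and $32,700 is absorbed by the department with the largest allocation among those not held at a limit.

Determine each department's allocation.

Inspection: $8,200 · Maintenance: $5,900 · Shipping: $14,000 · Fabrication: $4,600

Billable hours total: 4,263.
Pro-rata shares before constraints: Inspection 15,118.86; Maintenance 5,062.63; Shipping 9,427.23; Fabrication 3,091.27.
Held at cap: Inspection ($8,200); residual $24,500 reallocated over remaining billable hours 2,292.
Held at cap: Maintenance ($5,900); residual $18,600 reallocated over remaining billable hours 1,632.
Redistributed shares: Shipping 14,006.99 → $14,000; Fabrication 4,593.01 → $4,600.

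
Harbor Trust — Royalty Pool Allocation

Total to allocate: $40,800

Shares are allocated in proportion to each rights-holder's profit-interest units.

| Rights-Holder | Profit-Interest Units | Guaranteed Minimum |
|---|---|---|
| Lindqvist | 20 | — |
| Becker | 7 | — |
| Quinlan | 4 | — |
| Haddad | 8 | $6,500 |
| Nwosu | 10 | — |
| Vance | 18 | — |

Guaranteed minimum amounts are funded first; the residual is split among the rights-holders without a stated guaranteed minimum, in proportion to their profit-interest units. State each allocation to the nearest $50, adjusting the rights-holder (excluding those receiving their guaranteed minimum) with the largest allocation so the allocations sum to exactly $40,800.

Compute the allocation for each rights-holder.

Lindqvist: $11,650 | Becker: $4,050 | Quinlan: $2,350 | Haddad: $6,500 | Nwosu: $5,800 | Vance: $10,450

Fund the minimums — Haddad $6,500. Residual $34,300.
Residual split over remaining profit-interest units 59: Lindqvist 11,627.12 → $11,650; Becker 4,069.49 → $4,050; Quinlan 2,325.42 → $2,350; Nwosu 5,813.56 → $5,800; Vance 10,464.41 → $10,450.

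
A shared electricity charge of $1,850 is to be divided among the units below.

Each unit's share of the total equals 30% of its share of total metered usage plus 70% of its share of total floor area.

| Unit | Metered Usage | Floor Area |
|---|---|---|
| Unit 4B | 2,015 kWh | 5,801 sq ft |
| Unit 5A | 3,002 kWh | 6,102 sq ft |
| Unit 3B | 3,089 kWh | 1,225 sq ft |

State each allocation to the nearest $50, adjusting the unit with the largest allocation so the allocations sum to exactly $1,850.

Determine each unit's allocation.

Metered usage total 8,106; floor area total 13,128.
Blended shares (30% metered usage + 70% floor area): Unit 4B 0.3839; Unit 5A 0.4365; Unit 3B 0.1796.
Proportional shares: Unit 4B 710.20; Unit 5A 807.47; Unit 3B 332.34.
After rounding ($50): Unit 4B $700; Unit 5A $800; Unit 3B $350. Sum = $1,850.
No rounding difference to absorb.

Unit 4B: $700 · Unit 5A: $800 · Unit 3B: $350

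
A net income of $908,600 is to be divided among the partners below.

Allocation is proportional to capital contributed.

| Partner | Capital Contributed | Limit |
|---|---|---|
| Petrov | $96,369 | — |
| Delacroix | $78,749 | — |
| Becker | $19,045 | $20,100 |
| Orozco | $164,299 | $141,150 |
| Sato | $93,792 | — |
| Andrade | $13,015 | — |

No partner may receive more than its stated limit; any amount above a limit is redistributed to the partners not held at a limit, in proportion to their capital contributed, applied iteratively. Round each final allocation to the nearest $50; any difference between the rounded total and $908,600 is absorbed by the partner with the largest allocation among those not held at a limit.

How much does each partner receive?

Capital contributed total: 465,269.
Unconstrained shares: Petrov 188,194.08; Delacroix 153,784.89; Becker 37,192.01; Orozco 320,851.10; Sato 183,161.59; Andrade 25,416.33.
Held at cap: Becker ($20,100), Orozco ($141,150); balance $747,350 reallocated over remaining capital contributed 281,925.
Redistributed shares: Petrov 255,462.88 → $255,450; Delacroix 208,754.33 → $208,750; Sato 248,631.56 → $248,650; Andrade 34,501.23 → $34,500.

Petrov: $255,450 · Delacroix: $208,750 · Becker: $20,100 · Orozco: $141,150 · Sato: $248,650 · Andrade: $34,500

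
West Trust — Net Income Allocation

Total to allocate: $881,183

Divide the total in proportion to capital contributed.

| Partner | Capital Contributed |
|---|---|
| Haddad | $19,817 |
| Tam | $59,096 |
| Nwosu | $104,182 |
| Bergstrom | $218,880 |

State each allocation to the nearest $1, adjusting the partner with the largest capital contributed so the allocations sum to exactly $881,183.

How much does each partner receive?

Haddad: $43,442; Tam: $129,546; Nwosu: $228,381; Bergstrom: $479,814

Sum of capital contributed: 19,817 + 59,096 + 104,182 + 218,880 = 401,975.
Unrounded shares: Haddad 43,441.52; Tam 129,546.34; Nwosu 228,380.89; Bergstrom 479,814.25.
At nearest $1: Haddad $43,442; Tam $129,546; Nwosu $228,381; Bergstrom $479,814. Sum = $881,183.
Rounded total matches; no reconciliation needed.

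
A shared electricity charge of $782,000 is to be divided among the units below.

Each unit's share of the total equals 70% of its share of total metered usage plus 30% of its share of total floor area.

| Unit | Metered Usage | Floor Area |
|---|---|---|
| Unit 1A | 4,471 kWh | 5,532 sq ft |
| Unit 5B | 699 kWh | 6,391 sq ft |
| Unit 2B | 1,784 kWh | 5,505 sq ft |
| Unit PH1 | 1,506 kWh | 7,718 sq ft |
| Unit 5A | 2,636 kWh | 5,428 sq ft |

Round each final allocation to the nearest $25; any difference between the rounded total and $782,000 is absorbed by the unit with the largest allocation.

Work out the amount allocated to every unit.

Unit 1A: $263,000; Unit 5B: $83,525; Unit 2B: $130,250; Unit PH1: $133,525; Unit 5A: $171,700

Metered usage total 11,096; floor area total 30,574.
Combined weights (70% metered usage + 30% floor area): Unit 1A 0.3363; Unit 5B 0.1068; Unit 2B 0.1666; Unit PH1 0.1707; Unit 5A 0.2196.
Raw shares: Unit 1A 263,016.33; Unit 5B 83,523.17; Unit 2B 130,251.13; Unit PH1 133,517.29; Unit 5A 171,692.09.
Rounded to nearest $25: Unit 1A $263,025; Unit 5B $83,525; Unit 2B $130,250; Unit PH1 $133,525; Unit 5A $171,700. Sum = $782,025.
Difference $782,000 − $782,025 = −$25 applied to largest allocation (Unit 1A): Unit 1A becomes $263,000.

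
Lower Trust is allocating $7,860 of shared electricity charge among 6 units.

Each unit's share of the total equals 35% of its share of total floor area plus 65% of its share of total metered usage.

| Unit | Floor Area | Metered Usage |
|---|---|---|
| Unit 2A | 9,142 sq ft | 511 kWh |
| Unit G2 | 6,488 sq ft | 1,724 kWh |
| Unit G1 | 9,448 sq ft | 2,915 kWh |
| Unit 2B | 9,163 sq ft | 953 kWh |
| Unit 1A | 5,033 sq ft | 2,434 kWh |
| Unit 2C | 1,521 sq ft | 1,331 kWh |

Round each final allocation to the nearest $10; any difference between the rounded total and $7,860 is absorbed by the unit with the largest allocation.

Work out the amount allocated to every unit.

Unit 2A: $880 | Unit G2: $1,330 | Unit G1: $2,150 | Unit 2B: $1,110 | Unit 1A: $1,600 | Unit 2C: $790

Totals — floor area 40,795, metered usage 9,868.
Composite weights (35% floor area + 65% metered usage): Unit 2A 0.1121; Unit G2 0.1692; Unit G1 0.2731; Unit 2B 0.1414; Unit 1A 0.2035; Unit 2C 0.1007.
Unrounded shares: Unit 2A 881.05; Unit G2 1,330.09; Unit G1 2,146.32; Unit 2B 1,111.31; Unit 1A 1,599.56; Unit 2C 791.67.
At nearest $10: Unit 2A $880; Unit G2 $1,330; Unit G1 $2,150; Unit 2B $1,110; Unit 1A $1,600; Unit 2C $790. Sum = $7,860.
No rounding difference to absorb.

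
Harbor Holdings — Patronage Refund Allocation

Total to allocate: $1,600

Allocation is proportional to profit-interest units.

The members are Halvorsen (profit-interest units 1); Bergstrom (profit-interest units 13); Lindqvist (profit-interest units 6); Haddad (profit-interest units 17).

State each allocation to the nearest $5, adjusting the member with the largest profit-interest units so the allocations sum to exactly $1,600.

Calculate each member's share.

Halvorsen: $45 · Bergstrom: $560 · Lindqvist: $260 · Haddad: $735

Combined profit-interest units = 1 + 13 + 6 + 17 = 37.
Pro-rata amounts: Halvorsen 43.24; Bergstrom 562.16; Lindqvist 259.46; Haddad 735.14.
Rounded to nearest $5: Halvorsen $45; Bergstrom $560; Lindqvist $260; Haddad $735. Sum = $1,600.
No rounding difference to absorb.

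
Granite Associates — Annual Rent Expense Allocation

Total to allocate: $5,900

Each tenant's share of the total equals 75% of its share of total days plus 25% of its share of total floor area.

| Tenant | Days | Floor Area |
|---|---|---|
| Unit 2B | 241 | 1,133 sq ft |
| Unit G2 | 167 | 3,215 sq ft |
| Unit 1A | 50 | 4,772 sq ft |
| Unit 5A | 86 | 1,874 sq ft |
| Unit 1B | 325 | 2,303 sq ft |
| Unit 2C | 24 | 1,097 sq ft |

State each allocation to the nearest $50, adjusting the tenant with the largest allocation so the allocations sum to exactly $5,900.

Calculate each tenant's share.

Unit 2B: $1,300 · Unit G2: $1,150 · Unit 1A: $750 · Unit 5A: $600 · Unit 1B: $1,850 · Unit 2C: $250

Totals — days 893, floor area 14,394.
Composite weights (75% days + 25% floor area): Unit 2B 0.2221; Unit G2 0.1961; Unit 1A 0.1249; Unit 5A 0.1048; Unit 1B 0.3130; Unit 2C 0.0392.
Proportional shares: Unit 2B 1,310.31; Unit G2 1,156.97; Unit 1A 736.76; Unit 5A 618.18; Unit 1B 1,846.44; Unit 2C 231.34.
At nearest $50: Unit 2B $1,300; Unit G2 $1,150; Unit 1A $750; Unit 5A $600; Unit 1B $1,850; Unit 2C $250. Sum = $5,900.
No rounding difference to absorb.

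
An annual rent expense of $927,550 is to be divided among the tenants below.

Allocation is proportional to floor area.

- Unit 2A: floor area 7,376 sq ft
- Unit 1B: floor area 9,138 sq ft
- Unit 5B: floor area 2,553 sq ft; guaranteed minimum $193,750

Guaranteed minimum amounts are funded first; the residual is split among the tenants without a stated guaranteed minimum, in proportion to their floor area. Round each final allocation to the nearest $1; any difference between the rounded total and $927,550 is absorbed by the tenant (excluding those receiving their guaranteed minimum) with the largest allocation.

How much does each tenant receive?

Unit 2A: $327,753 · Unit 1B: $406,047 · Unit 5B: $193,750

Guaranteed amounts: Unit 5B $193,750. Residual $733,800.
Residual split over remaining floor area 16,514: Unit 2A 327,752.74 → $327,753; Unit 1B 406,047.26 → $406,047.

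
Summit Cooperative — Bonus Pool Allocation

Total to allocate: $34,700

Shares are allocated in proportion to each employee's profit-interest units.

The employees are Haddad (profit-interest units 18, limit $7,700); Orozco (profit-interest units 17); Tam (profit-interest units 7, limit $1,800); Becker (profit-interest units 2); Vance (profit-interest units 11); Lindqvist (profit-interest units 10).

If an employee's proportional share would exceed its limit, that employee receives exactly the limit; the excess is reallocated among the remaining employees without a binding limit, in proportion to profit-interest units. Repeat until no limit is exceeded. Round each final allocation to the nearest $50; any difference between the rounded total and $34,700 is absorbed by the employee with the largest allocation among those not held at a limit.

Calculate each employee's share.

Haddad: $7,700; Orozco: $10,700; Tam: $1,800; Becker: $1,250; Vance: $6,950; Lindqvist: $6,300

Combined profit-interest units = 65.
Proportional shares (ignoring caps): Haddad 9,609.23; Orozco 9,075.38; Tam 3,736.92; Becker 1,067.69; Vance 5,872.31; Lindqvist 5,338.46.
Cap binds for Haddad ($7,700), Tam ($1,800); remaining pool $25,200 reallocated over remaining profit-interest units 40.
Shares after redistribution: Orozco 10,710.00 → $10,700; Becker 1,260.00 → $1,250; Vance 6,930.00 → $6,950; Lindqvist 6,300.00 → $6,300.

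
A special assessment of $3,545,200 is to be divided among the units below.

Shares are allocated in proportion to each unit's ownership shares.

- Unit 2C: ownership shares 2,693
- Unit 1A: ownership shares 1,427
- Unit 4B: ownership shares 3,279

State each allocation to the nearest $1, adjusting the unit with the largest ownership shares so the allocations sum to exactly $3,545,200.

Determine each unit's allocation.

Unit 2C: $1,290,340; Unit 1A: $683,741; Unit 4B: $1,571,119

Combined ownership shares = 2,693 + 1,427 + 3,279 = 7,399.
Unrounded shares: Unit 2C 1,290,339.72; Unit 1A 683,741.10; Unit 4B 1,571,119.18.
At nearest $1: Unit 2C $1,290,340; Unit 1A $683,741; Unit 4B $1,571,119. Sum = $3,545,200.
Rounded total matches; no reconciliation needed.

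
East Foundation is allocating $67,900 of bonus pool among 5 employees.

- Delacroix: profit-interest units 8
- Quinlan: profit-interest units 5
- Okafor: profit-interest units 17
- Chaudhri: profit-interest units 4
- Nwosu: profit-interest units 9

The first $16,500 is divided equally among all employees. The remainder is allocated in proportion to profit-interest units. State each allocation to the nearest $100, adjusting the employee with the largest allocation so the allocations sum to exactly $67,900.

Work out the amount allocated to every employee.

Delacroix: $12,900; Quinlan: $9,300; Okafor: $23,500; Chaudhri: $8,100; Nwosu: $14,100

Equal tier: $16,500 ÷ 5 = $3,300 apiece.
Remainder $51,400 by profit-interest units (total 43): Delacroix 9,562.79 → $9,600; Quinlan 5,976.74 → $6,000; Okafor 20,320.93 → $20,300; Chaudhri 4,781.40 → $4,800; Nwosu 10,758.14 → $10,800.
Rounding difference −$100 on remainder applied to Okafor.
Totals: Delacroix $3,300 + $9,600 = $12,900; Quinlan $3,300 + $6,000 = $9,300; Okafor $3,300 + $20,200 = $23,500; Chaudhri $3,300 + $4,800 = $8,100; Nwosu $3,300 + $10,800 = $14,100.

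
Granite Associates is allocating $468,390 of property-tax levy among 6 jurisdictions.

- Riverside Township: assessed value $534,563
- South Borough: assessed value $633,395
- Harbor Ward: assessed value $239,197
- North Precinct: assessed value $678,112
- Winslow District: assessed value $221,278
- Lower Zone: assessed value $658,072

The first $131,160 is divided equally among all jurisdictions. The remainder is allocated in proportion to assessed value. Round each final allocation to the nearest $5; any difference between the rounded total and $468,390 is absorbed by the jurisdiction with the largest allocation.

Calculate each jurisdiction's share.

Equal tier: $131,160 ÷ 6 = $21,860 apiece.
Remainder $337,230 by assessed value (total 2,964,617): Riverside Township 60,807.41 → $60,805; South Borough 72,049.71 → $72,050; Harbor Ward 27,209.05 → $27,210; North Precinct 77,136.34 → $77,135; Winslow District 25,170.73 → $25,170; Lower Zone 74,856.76 → $74,855.
Rounding difference +$5 on remainder applied to North Precinct.
Totals: Riverside Township $21,860 + $60,805 = $82,665; South Borough $21,860 + $72,050 = $93,910; Harbor Ward $21,860 + $27,210 = $49,070; North Precinct $21,860 + $77,140 = $99,000; Winslow District $21,860 + $25,170 = $47,030; Lower Zone $21,860 + $74,855 = $96,715.

Riverside Township: $82,665; South Borough: $93,910; Harbor Ward: $49,070; North Precinct: $99,000; Winslow District: $47,030; Lower Zone: $96,715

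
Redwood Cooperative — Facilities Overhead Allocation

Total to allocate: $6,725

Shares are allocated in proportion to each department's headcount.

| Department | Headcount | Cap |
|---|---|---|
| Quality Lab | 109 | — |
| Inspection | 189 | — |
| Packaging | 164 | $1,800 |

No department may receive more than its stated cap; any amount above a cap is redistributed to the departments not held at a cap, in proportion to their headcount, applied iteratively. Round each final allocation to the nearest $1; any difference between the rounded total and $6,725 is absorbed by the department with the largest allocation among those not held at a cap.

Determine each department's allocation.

Quality Lab: $1,801; Inspection: $3,124; Packaging: $1,800

Sum of headcount: 462.
Pro-rata shares before constraints: Quality Lab 1,586.63; Inspection 2,751.14; Packaging 2,387.23.
Cap binds for Packaging ($1,800); remaining pool $4,925 reallocated over remaining headcount 298.
Shares after redistribution: Quality Lab 1,801.43 → $1,801; Inspection 3,123.57 → $3,124.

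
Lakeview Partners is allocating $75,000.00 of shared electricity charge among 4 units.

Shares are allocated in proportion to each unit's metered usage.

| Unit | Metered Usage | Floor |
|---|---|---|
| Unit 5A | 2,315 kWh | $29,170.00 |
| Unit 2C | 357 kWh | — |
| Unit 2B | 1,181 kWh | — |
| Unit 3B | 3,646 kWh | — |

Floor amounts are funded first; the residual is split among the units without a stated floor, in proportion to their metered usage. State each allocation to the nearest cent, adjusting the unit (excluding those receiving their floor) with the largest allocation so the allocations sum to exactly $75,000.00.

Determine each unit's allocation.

Minimums first: Unit 5A $29,170.00. Residual $45,830.00.
Residual split over remaining metered usage 5,184: Unit 2C 3,156.1169 → $3,156.12; Unit 2B 10,440.8237 → $10,440.82; Unit 3B 32,233.0594 → $32,233.06.

Unit 5A: $29,170.00 | Unit 2C: $3,156.12 | Unit 2B: $10,440.82 | Unit 3B: $32,233.06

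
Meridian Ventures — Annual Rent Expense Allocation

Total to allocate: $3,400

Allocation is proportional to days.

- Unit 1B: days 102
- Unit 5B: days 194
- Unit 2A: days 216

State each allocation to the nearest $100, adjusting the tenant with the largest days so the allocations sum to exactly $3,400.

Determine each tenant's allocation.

Sum of days: 102 + 194 + 216 = 512.
Unrounded shares: Unit 1B 677.34; Unit 5B 1,288.28; Unit 2A 1,434.38.
After rounding ($100): Unit 1B $700; Unit 5B $1,300; Unit 2A $1,400. Sum = $3,400.
Rounded total matches; no reconciliation needed.

Unit 1B: $700 · Unit 5B: $1,300 · Unit 2A: $1,400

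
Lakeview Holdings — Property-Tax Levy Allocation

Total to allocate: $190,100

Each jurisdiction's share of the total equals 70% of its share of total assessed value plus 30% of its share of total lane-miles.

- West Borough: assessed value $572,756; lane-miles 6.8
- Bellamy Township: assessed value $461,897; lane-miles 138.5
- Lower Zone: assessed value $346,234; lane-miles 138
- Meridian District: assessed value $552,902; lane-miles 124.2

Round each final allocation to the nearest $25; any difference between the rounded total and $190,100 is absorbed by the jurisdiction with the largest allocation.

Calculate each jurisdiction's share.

Assessed value total 1,933,789; lane-miles total 407.5.
Combined weights (70% assessed value + 30% lane-miles): West Borough 0.2123; Bellamy Township 0.2692; Lower Zone 0.2269; Meridian District 0.2916.
Pro-rata amounts: West Borough 40,364.78; Bellamy Township 51,167.76; Lower Zone 43,138.66; Meridian District 55,428.80.
After rounding ($25): West Borough $40,375; Bellamy Township $51,175; Lower Zone $43,150; Meridian District $55,425. Sum = $190,125.
Difference $190,100 − $190,125 = −$25 applied to largest allocation (Meridian District): Meridian District becomes $55,400.

West Borough: $40,375 | Bellamy Township: $51,175 | Lower Zone: $43,150 | Meridian District: $55,400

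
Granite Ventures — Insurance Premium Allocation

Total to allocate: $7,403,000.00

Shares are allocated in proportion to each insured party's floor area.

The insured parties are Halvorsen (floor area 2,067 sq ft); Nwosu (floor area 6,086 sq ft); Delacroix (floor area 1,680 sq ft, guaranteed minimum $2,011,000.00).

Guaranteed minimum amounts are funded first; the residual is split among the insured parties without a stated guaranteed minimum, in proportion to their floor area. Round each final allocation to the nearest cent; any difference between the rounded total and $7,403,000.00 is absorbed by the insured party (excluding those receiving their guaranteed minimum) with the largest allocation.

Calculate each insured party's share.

Halvorsen: $1,367,013.86; Nwosu: $4,024,986.14; Delacroix: $2,011,000.00

Minimums first: Delacroix $2,011,000.00. Balance $5,392,000.00.
Balance split over remaining floor area 8,153: Halvorsen 1,367,013.8599 → $1,367,013.86; Nwosu 4,024,986.1401 → $4,024,986.14.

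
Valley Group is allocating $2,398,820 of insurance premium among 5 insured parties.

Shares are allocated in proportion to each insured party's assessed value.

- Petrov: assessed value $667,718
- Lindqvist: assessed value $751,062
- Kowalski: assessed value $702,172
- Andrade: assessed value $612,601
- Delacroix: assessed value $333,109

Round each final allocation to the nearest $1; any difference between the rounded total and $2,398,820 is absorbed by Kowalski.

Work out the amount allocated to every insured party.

Petrov: $522,306 | Lindqvist: $587,500 | Kowalski: $549,256 | Andrade: $479,192 | Delacroix: $260,566

Assessed value total: 3,066,662.
Pro-rata amounts: Petrov 667,718/3,066,662 × $2,398,820 = 522,305.78; Lindqvist 751,062/3,066,662 × $2,398,820 = 587,499.55; Kowalski 702,172/3,066,662 × $2,398,820 = 549,256.57; Andrade 612,601/3,066,662 × $2,398,820 = 479,191.88; Delacroix 333,109/3,066,662 × $2,398,820 = 260,566.22.
After rounding ($1): Petrov $522,306; Lindqvist $587,500; Kowalski $549,257; Andrade $479,192; Delacroix $260,566. Sum = $2,398,821.
Difference $2,398,820 − $2,398,821 = −$1 applied to Kowalski: Kowalski becomes $549,256.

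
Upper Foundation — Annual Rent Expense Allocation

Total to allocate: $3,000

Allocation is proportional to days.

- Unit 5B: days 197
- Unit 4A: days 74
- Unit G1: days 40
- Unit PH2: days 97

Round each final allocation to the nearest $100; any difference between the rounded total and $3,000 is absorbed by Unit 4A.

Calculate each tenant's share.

Days total: 408.
Pro-rata amounts: Unit 5B 197/408 × $3,000 = 1,448.53; Unit 4A 74/408 × $3,000 = 544.12; Unit G1 40/408 × $3,000 = 294.12; Unit PH2 97/408 × $3,000 = 713.24.
At nearest $100: Unit 5B $1,400; Unit 4A $500; Unit G1 $300; Unit PH2 $700. Sum = $2,900.
Difference $3,000 − $2,900 = +$100 applied to Unit 4A: Unit 4A becomes $600.

Unit 5B: $1,400 · Unit 4A: $600 · Unit G1: $300 · Unit PH2: $700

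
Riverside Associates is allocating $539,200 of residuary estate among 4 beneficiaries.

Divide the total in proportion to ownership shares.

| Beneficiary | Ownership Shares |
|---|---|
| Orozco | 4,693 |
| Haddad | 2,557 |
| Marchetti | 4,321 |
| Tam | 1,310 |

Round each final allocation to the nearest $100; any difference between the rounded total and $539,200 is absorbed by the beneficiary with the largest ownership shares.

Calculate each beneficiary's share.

Ownership shares total: 12,881.
Proportional shares: Orozco 4,693/12,881 × $539,200 = 196,449.47; Haddad 2,557/12,881 × $539,200 = 107,036.29; Marchetti 4,321/12,881 × $539,200 = 180,877.51; Tam 1,310/12,881 × $539,200 = 54,836.74.
At nearest $100: Orozco $196,400; Haddad $107,000; Marchetti $180,900; Tam $54,800. Sum = $539,100.
Difference $539,200 − $539,100 = +$100 applied to largest ownership shares (Orozco): Orozco becomes $196,500.

Orozco: $196,500 | Haddad: $107,000 | Marchetti: $180,900 | Tam: $54,800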